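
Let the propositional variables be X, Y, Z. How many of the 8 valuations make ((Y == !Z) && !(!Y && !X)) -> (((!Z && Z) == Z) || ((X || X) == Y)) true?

7

Initial set: {(((Y == !Z) && !(!Y && !X)) -> (((!Z && Z) == Z) || ((X || X) == Y)))}.
(((Y == !Z) && !(!Y && !X)) -> (((!Z && Z) == Z) || ((X || X) == Y))): β-rule — branch into !((Y == !Z) && !(!Y && !X))  //  (((!Z && Z) == Z) || ((X || X) == Y)).
  branch 1 (add !((Y == !Z) && !(!Y && !X))):
    !((Y == !Z) && !(!Y && !X)): β-rule — branch into !(Y == !Z)  //  !!(!Y && !X).
      branch 1.1 (add !(Y == !Z)):
        !(Y == !Z): β-rule — branch into Y, !!Z  //  !Y, !Z.
          branch 1.1.1 (add Y, !!Z):
            ○ open, literals {Y=1, Z=1}.
          branch 1.1.2 (add !Y, !Z):
            ○ open, literals {Y=0, Z=0}.
      branch 1.2 (add !!(!Y && !X)):
        !!(!Y && !X): α-rule — add !Y, !X.
        ○ open, literals {X=0, Y=0}.
  branch 2 (add (((!Z && Z) == Z) || ((X || X) == Y))):
    (((!Z && Z) == Z) || ((X || X) == Y)): β-rule — branch into ((!Z && Z) == Z)  //  ((X || X) == Y).
      branch 2.1 (add ((!Z && Z) == Z)):
        ((!Z && Z) == Z): β-rule — branch into (!Z && Z), Z  //  !(!Z && Z), !Z.
          branch 2.1.1 (add (!Z && Z), Z):
            (!Z && Z): α-rule — add !Z, Z.
            × closes — contains both Z and !Z.
          branch 2.1.2 (add !(!Z && Z), !Z):
            !(!Z && Z): β-rule — branch into !!Z  //  !Z.
              branch 2.1.2.1 (add !!Z):
                × closes — contains both Z and !Z.
              branch 2.1.2.2 (add !Z):
                ○ open, literals {Z=0}.
      branch 2.2 (add ((X || X) == Y)):
        ((X || X) == Y): β-rule — branch into (X || X), Y  //  !(X || X), !Y.
          branch 2.2.1 (add (X || X), Y):
            (X || X): β-rule — branch into X  //  X.
              branch 2.2.1.1 (add X):
                ○ open, literals {X=1, Y=1}.
              branch 2.2.1.2 (add X):
                ○ open, literals {X=1, Y=1}.
          branch 2.2.2 (add !(X || X), !Y):
            !(X || X): α-rule — add !X, !X.
            ○ open, literals {X=0, Y=0}.
2 branches closed, 7 open.
Each open branch fixes some atoms; the unmentioned ones are free. Counting distinct full assignments: branch {Y=1, Z=1} (X) contributes 2 new; branch {Y=0, Z=0} (X) contributes 2 new; branch {X=0, Y=0} (Z) contributes 1 new; branch {Z=0} (X, Y) contributes 2 new; branch {X=1, Y=1} (Z) contributes 0 new; branch {X=1, Y=1} (Z) contributes 0 new; branch {X=0, Y=0} (Z) contributes 0 new. Total: 7.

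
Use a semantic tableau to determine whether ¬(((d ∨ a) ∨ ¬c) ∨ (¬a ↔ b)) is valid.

Assume the negation and expand:
Initial set: {¬¬(((d ∨ a) ∨ ¬c) ∨ (¬a ↔ b))}.
¬¬(((d ∨ a) ∨ ¬c) ∨ (¬a ↔ b)): β-rule — branch into ((d ∨ a) ∨ ¬c)  //  (¬a ↔ b).
  branch 1 (add ((d ∨ a) ∨ ¬c)):
    ((d ∨ a) ∨ ¬c): β-rule — branch into (d ∨ a)  //  ¬c.
      branch 1.1 (add (d ∨ a)):
        (d ∨ a): β-rule — branch into d  //  a.
          branch 1.1.1 (add d):
            ○ open, literals {d=1}.
          branch 1.1.2 (add a):
            ○ open, literals {a=1}.
      branch 1.2 (add ¬c):
        ○ open, literals {c=0}.
  branch 2 (add (¬a ↔ b)):
    (¬a ↔ b): β-rule — branch into ¬a, b  //  ¬¬a, ¬b.
      branch 2.1 (add ¬a, b):
        ○ open, literals {a=0, b=1}.
      branch 2.2 (add ¬¬a, ¬b):
        ○ open, literals {a=1, b=0}.
0 branches closed, 5 open.
An open branch gives a countermodel: d=1 (unmentioned atoms arbitrary); under it the original formula is false.

Not valid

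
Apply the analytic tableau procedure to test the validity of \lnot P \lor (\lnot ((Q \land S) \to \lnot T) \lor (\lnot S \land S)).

Not valid

Assume the negation and expand:
Initial set: {\lnot (\lnot P \lor (\lnot ((Q \land S) \to \lnot T) \lor (\lnot S \land S)))}.
\lnot (\lnot P \lor (\lnot ((Q \land S) \to \lnot T) \lor (\lnot S \land S))): α-rule — add \lnot \lnot P, \lnot (\lnot ((Q \land S) \to \lnot T) \lor (\lnot S \land S)).
\lnot (\lnot ((Q \land S) \to \lnot T) \lor (\lnot S \land S)): α-rule — add \lnot \lnot ((Q \land S) \to \lnot T), \lnot (\lnot S \land S).
\lnot \lnot ((Q \land S) \to \lnot T): β-rule — branch into \lnot (Q \land S)  //  \lnot T.
  branch 1 (add \lnot (Q \land S)):
    \lnot (\lnot S \land S): β-rule — branch into \lnot \lnot S  //  \lnot S.
      branch 1.1 (add \lnot \lnot S):
        \lnot (Q \land S): β-rule — branch into \lnot Q  //  \lnot S.
          branch 1.1.1 (add \lnot Q):
            ○ open, literals {P=T, Q=F, S=T}.
          branch 1.1.2 (add \lnot S):
            × closes — contains both S and \lnot S.
      branch 1.2 (add \lnot S):
        \lnot (Q \land S): β-rule — branch into \lnot Q  //  \lnot S.
          branch 1.2.1 (add \lnot Q):
            ○ open, literals {P=T, Q=F, S=F}.
          branch 1.2.2 (add \lnot S):
            ○ open, literals {P=T, S=F}.
  branch 2 (add \lnot T):
    \lnot (\lnot S \land S): β-rule — branch into \lnot \lnot S  //  \lnot S.
      branch 2.1 (add \lnot \lnot S):
        ○ open, literals {P=T, S=T, T=F}.
      branch 2.2 (add \lnot S):
        ○ open, literals {P=T, S=F, T=F}.
1 branch closed, 5 open.
An open branch gives a countermodel: P=T, Q=F, S=T (unmentioned atoms arbitrary); under it the original formula is false.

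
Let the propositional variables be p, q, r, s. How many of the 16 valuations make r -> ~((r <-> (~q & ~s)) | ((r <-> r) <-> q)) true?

Initial set: {(r -> ~((r <-> (~q & ~s)) | ((r <-> r) <-> q)))}.
(r -> ~((r <-> (~q & ~s)) | ((r <-> r) <-> q))): β-rule — branch into ~r  //  ~((r <-> (~q & ~s)) | ((r <-> r) <-> q)).
  branch 1 (add ~r):
    ○ open, literals {r=F}.
  branch 2 (add ~((r <-> (~q & ~s)) | ((r <-> r) <-> q))):
    ~((r <-> (~q & ~s)) | ((r <-> r) <-> q)): α-rule — add ~(r <-> (~q & ~s)), ~((r <-> r) <-> q).
    ~(r <-> (~q & ~s)): β-rule — branch into r, ~(~q & ~s)  //  ~r, (~q & ~s).
      branch 2.1 (add r, ~(~q & ~s)):
        ~((r <-> r) <-> q): β-rule — branch into (r <-> r), ~q  //  ~(r <-> r), q.
          branch 2.1.1 (add (r <-> r), ~q):
            ~(~q & ~s): β-rule — branch into ~~q  //  ~~s.
              branch 2.1.1.1 (add ~~q):
                × closes — contains both q and ~q.
              branch 2.1.1.2 (add ~~s):
                (r <-> r): β-rule — branch into r, r  //  ~r, ~r.
                  branch 2.1.1.2.1 (add r, r):
                    ○ open, literals {q=F, r=T, s=T}.
                  branch 2.1.1.2.2 (add ~r, ~r):
                    × closes — contains both r and ~r.
          branch 2.1.2 (add ~(r <-> r), q):
            ~(~q & ~s): β-rule — branch into ~~q  //  ~~s.
              branch 2.1.2.1 (add ~~q):
                ~(r <-> r): β-rule — branch into r, ~r  //  ~r, r.
                  branch 2.1.2.1.1 (add r, ~r):
                    × closes — contains both r and ~r.
                  branch 2.1.2.1.2 (add ~r, r):
                    × closes — contains both r and ~r.
              branch 2.1.2.2 (add ~~s):
                ~(r <-> r): β-rule — branch into r, ~r  //  ~r, r.
                  branch 2.1.2.2.1 (add r, ~r):
                    × closes — contains both r and ~r.
                  branch 2.1.2.2.2 (add ~r, r):
                    × closes — contains both r and ~r.
      branch 2.2 (add ~r, (~q & ~s)):
        (~q & ~s): α-rule — add ~q, ~s.
        ~((r <-> r) <-> q): β-rule — branch into (r <-> r), ~q  //  ~(r <-> r), q.
          branch 2.2.1 (add (r <-> r), ~q):
            (r <-> r): β-rule — branch into r, r  //  ~r, ~r.
              branch 2.2.1.1 (add r, r):
                × closes — contains both r and ~r.
              branch 2.2.1.2 (add ~r, ~r):
                ○ open, literals {q=F, r=F, s=F}.
          branch 2.2.2 (add ~(r <-> r), q):
            × closes — contains both q and ~q.
8 branches closed, 3 open.
Each open branch fixes some atoms; the unmentioned ones are free. Counting distinct full assignments: branch {r=F} (p, q, s) contributes 8 new; branch {q=F, r=T, s=T} (p) contributes 2 new; branch {q=F, r=F, s=F} (p) contributes 0 new. Total: 10.

10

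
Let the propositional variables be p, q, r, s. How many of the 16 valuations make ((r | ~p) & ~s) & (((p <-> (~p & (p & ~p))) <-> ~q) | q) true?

Initial set: {(((r | ~p) & ~s) & (((p <-> (~p & (p & ~p))) <-> ~q) | q))}.
(((r | ~p) & ~s) & (((p <-> (~p & (p & ~p))) <-> ~q) | q)): α-rule — add ((r | ~p) & ~s), (((p <-> (~p & (p & ~p))) <-> ~q) | q).
((r | ~p) & ~s): α-rule — add (r | ~p), ~s.
(((p <-> (~p & (p & ~p))) <-> ~q) | q): β-rule — branch into ((p <-> (~p & (p & ~p))) <-> ~q)  //  q.
  branch 1 (add ((p <-> (~p & (p & ~p))) <-> ~q)):
    (r | ~p): β-rule — branch into r  //  ~p.
      branch 1.1 (add r):
        ((p <-> (~p & (p & ~p))) <-> ~q): β-rule — branch into (p <-> (~p & (p & ~p))), ~q  //  ~(p <-> (~p & (p & ~p))), ~~q.
          branch 1.1.1 (add (p <-> (~p & (p & ~p))), ~q):
            (p <-> (~p & (p & ~p))): β-rule — branch into p, (~p & (p & ~p))  //  ~p, ~(~p & (p & ~p)).
              branch 1.1.1.1 (add p, (~p & (p & ~p))):
                (~p & (p & ~p)): α-rule — add ~p, (p & ~p).
                × closes — contains both p and ~p.
              branch 1.1.1.2 (add ~p, ~(~p & (p & ~p))):
                ~(~p & (p & ~p)): β-rule — branch into ~~p  //  ~(p & ~p).
                  branch 1.1.1.2.1 (add ~~p):
                    × closes — contains both p and ~p.
                  branch 1.1.1.2.2 (add ~(p & ~p)):
                    ~(p & ~p): β-rule — branch into ~p  //  ~~p.
                      branch 1.1.1.2.2.1 (add ~p):
                        ○ open, literals {p=false, q=false, r=true, s=false}.
                      branch 1.1.1.2.2.2 (add ~~p):
                        × closes — contains both p and ~p.
          branch 1.1.2 (add ~(p <-> (~p & (p & ~p))), ~~q):
            ~(p <-> (~p & (p & ~p))): β-rule — branch into p, ~(~p & (p & ~p))  //  ~p, (~p & (p & ~p)).
              branch 1.1.2.1 (add p, ~(~p & (p & ~p))):
                ~(~p & (p & ~p)): β-rule — branch into ~~p  //  ~(p & ~p).
                  branch 1.1.2.1.1 (add ~~p):
                    ○ open, literals {p=true, q=true, r=true, s=false}.
                  branch 1.1.2.1.2 (add ~(p & ~p)):
                    ~(p & ~p): β-rule — branch into ~p  //  ~~p.
                      branch 1.1.2.1.2.1 (add ~p):
                        × closes — contains both p and ~p.
                      branch 1.1.2.1.2.2 (add ~~p):
                        ○ open, literals {p=true, q=true, r=true, s=false}.
              branch 1.1.2.2 (add ~p, (~p & (p & ~p))):
                (~p & (p & ~p)): α-rule — add ~p, (p & ~p).
                (p & ~p): α-rule — add p, ~p.
                × closes — contains both p and ~p.
      branch 1.2 (add ~p):
        ((p <-> (~p & (p & ~p))) <-> ~q): β-rule — branch into (p <-> (~p & (p & ~p))), ~q  //  ~(p <-> (~p & (p & ~p))), ~~q.
          branch 1.2.1 (add (p <-> (~p & (p & ~p))), ~q):
            (p <-> (~p & (p & ~p))): β-rule — branch into p, (~p & (p & ~p))  //  ~p, ~(~p & (p & ~p)).
              branch 1.2.1.1 (add p, (~p & (p & ~p))):
                × closes — contains both p and ~p.
              branch 1.2.1.2 (add ~p, ~(~p & (p & ~p))):
                ~(~p & (p & ~p)): β-rule — branch into ~~p  //  ~(p & ~p).
                  branch 1.2.1.2.1 (add ~~p):
                    × closes — contains both p and ~p.
                  branch 1.2.1.2.2 (add ~(p & ~p)):
                    ~(p & ~p): β-rule — branch into ~p  //  ~~p.
                      branch 1.2.1.2.2.1 (add ~p):
                        ○ open, literals {p=false, q=false, s=false}.
                      branch 1.2.1.2.2.2 (add ~~p):
                        × closes — contains both p and ~p.
          branch 1.2.2 (add ~(p <-> (~p & (p & ~p))), ~~q):
            ~(p <-> (~p & (p & ~p))): β-rule — branch into p, ~(~p & (p & ~p))  //  ~p, (~p & (p & ~p)).
              branch 1.2.2.1 (add p, ~(~p & (p & ~p))):
                × closes — contains both p and ~p.
              branch 1.2.2.2 (add ~p, (~p & (p & ~p))):
                (~p & (p & ~p)): α-rule — add ~p, (p & ~p).
                (p & ~p): α-rule — add p, ~p.
                × closes — contains both p and ~p.
  branch 2 (add q):
    (r | ~p): β-rule — branch into r  //  ~p.
      branch 2.1 (add r):
        ○ open, literals {q=true, r=true, s=false}.
      branch 2.2 (add ~p):
        ○ open, literals {p=false, q=true, s=false}.
10 branches closed, 6 open.
Each open branch fixes some atoms; the unmentioned ones are free. Counting distinct full assignments: branch {p=false, q=false, r=true, s=false} (none free) contributes 1 new; branch {p=true, q=true, r=true, s=false} (none free) contributes 1 new; branch {p=true, q=true, r=true, s=false} (none free) contributes 0 new; branch {p=false, q=false, s=false} (r) contributes 1 new; branch {q=true, r=true, s=false} (p) contributes 1 new; branch {p=false, q=true, s=false} (r) contributes 1 new. Total: 5.

5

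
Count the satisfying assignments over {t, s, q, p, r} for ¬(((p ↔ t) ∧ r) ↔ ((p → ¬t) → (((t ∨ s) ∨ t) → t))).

20

Initial set: {T ¬(((p ↔ t) ∧ r) ↔ ((p → ¬t) → (((t ∨ s) ∨ t) → t)))}.
T ¬(((p ↔ t) ∧ r) ↔ ((p → ¬t) → (((t ∨ s) ∨ t) → t))): β-rule — branch into T ((p ↔ t) ∧ r), F ((p → ¬t) → (((t ∨ s) ∨ t) → t))  //  F ((p ↔ t) ∧ r), T ((p → ¬t) → (((t ∨ s) ∨ t) → t)).
  branch 1 (add T ((p ↔ t) ∧ r), F ((p → ¬t) → (((t ∨ s) ∨ t) → t))):
    T ((p ↔ t) ∧ r): α-rule — add T (p ↔ t), T r.
    F ((p → ¬t) → (((t ∨ s) ∨ t) → t)): α-rule — add T (p → ¬t), F (((t ∨ s) ∨ t) → t).
    F (((t ∨ s) ∨ t) → t): α-rule — add T ((t ∨ s) ∨ t), F t.
    T (p ↔ t): β-rule — branch into T p, T t  //  F p, F t.
      branch 1.1 (add T p, T t):
        × closes — contains both t and ¬t.
      branch 1.2 (add F p, F t):
        T (p → ¬t): β-rule — branch into F p  //  T ¬t.
          branch 1.2.1 (add F p):
            T ((t ∨ s) ∨ t): β-rule — branch into T (t ∨ s)  //  T t.
              branch 1.2.1.1 (add T (t ∨ s)):
                T (t ∨ s): β-rule — branch into T t  //  T s.
                  branch 1.2.1.1.1 (add T t):
                    × closes — contains both t and ¬t.
                  branch 1.2.1.1.2 (add T s):
                    ○ open, literals {p=false, r=true, s=true, t=false}.
              branch 1.2.1.2 (add T t):
                × closes — contains both t and ¬t.
          branch 1.2.2 (add T ¬t):
            T ((t ∨ s) ∨ t): β-rule — branch into T (t ∨ s)  //  T t.
              branch 1.2.2.1 (add T (t ∨ s)):
                T (t ∨ s): β-rule — branch into T t  //  T s.
                  branch 1.2.2.1.1 (add T t):
                    × closes — contains both t and ¬t.
                  branch 1.2.2.1.2 (add T s):
                    ○ open, literals {p=false, r=true, s=true, t=false}.
              branch 1.2.2.2 (add T t):
                × closes — contains both t and ¬t.
  branch 2 (add F ((p ↔ t) ∧ r), T ((p → ¬t) → (((t ∨ s) ∨ t) → t))):
    F ((p ↔ t) ∧ r): β-rule — branch into F (p ↔ t)  //  F r.
      branch 2.1 (add F (p ↔ t)):
        T ((p → ¬t) → (((t ∨ s) ∨ t) → t)): β-rule — branch into F (p → ¬t)  //  T (((t ∨ s) ∨ t) → t).
          branch 2.1.1 (add F (p → ¬t)):
            F (p → ¬t): α-rule — add T p, F ¬t.
            F (p ↔ t): β-rule — branch into T p, F t  //  F p, T t.
              branch 2.1.1.1 (add T p, F t):
                × closes — contains both t and ¬t.
              branch 2.1.1.2 (add F p, T t):
                × closes — contains both p and ¬p.
          branch 2.1.2 (add T (((t ∨ s) ∨ t) → t)):
            F (p ↔ t): β-rule — branch into T p, F t  //  F p, T t.
              branch 2.1.2.1 (add T p, F t):
                T (((t ∨ s) ∨ t) → t): β-rule — branch into F ((t ∨ s) ∨ t)  //  T t.
                  branch 2.1.2.1.1 (add F ((t ∨ s) ∨ t)):
                    F ((t ∨ s) ∨ t): α-rule — add F (t ∨ s), F t.
                    F (t ∨ s): α-rule — add F t, F s.
                    ○ open, literals {p=true, s=false, t=false}.
                  branch 2.1.2.1.2 (add T t):
                    × closes — contains both t and ¬t.
              branch 2.1.2.2 (add F p, T t):
                T (((t ∨ s) ∨ t) → t): β-rule — branch into F ((t ∨ s) ∨ t)  //  T t.
                  branch 2.1.2.2.1 (add F ((t ∨ s) ∨ t)):
                    F ((t ∨ s) ∨ t): α-rule — add F (t ∨ s), F t.
                    × closes — contains both t and ¬t.
                  branch 2.1.2.2.2 (add T t):
                    ○ open, literals {p=false, t=true}.
      branch 2.2 (add F r):
        T ((p → ¬t) → (((t ∨ s) ∨ t) → t)): β-rule — branch into F (p → ¬t)  //  T (((t ∨ s) ∨ t) → t).
          branch 2.2.1 (add F (p → ¬t)):
            F (p → ¬t): α-rule — add T p, F ¬t.
            ○ open, literals {p=true, r=false, t=true}.
          branch 2.2.2 (add T (((t ∨ s) ∨ t) → t)):
            T (((t ∨ s) ∨ t) → t): β-rule — branch into F ((t ∨ s) ∨ t)  //  T t.
              branch 2.2.2.1 (add F ((t ∨ s) ∨ t)):
                F ((t ∨ s) ∨ t): α-rule — add F (t ∨ s), F t.
                F (t ∨ s): α-rule — add F t, F s.
                ○ open, literals {r=false, s=false, t=false}.
              branch 2.2.2.2 (add T t):
                ○ open, literals {r=false, t=true}.
9 branches closed, 7 open.
Each open branch fixes some atoms; the unmentioned ones are free. Counting distinct full assignments: branch {p=false, r=true, s=true, t=false} (q) contributes 2 new; branch {p=false, r=true, s=true, t=false} (q) contributes 0 new; branch {p=true, s=false, t=false} (q, r) contributes 4 new; branch {p=false, t=true} (s, q, r) contributes 8 new; branch {p=true, r=false, t=true} (s, q) contributes 4 new; branch {r=false, s=false, t=false} (q, p) contributes 2 new; branch {r=false, t=true} (s, q, p) contributes 0 new. Total: 20.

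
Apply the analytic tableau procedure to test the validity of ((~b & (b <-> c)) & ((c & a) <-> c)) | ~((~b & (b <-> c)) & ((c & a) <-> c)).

Assume the negation and expand:
Initial set: {F (((~b & (b <-> c)) & ((c & a) <-> c)) | ~((~b & (b <-> c)) & ((c & a) <-> c)))}.
F (((~b & (b <-> c)) & ((c & a) <-> c)) | ~((~b & (b <-> c)) & ((c & a) <-> c))): α-rule — add F ((~b & (b <-> c)) & ((c & a) <-> c)), F ~((~b & (b <-> c)) & ((c & a) <-> c)).
F ~((~b & (b <-> c)) & ((c & a) <-> c)): α-rule — add T (~b & (b <-> c)), T ((c & a) <-> c).
T (~b & (b <-> c)): α-rule — add T ~b, T (b <-> c).
F ((~b & (b <-> c)) & ((c & a) <-> c)): β-rule — branch into F (~b & (b <-> c))  //  F ((c & a) <-> c).
  branch 1 (add F (~b & (b <-> c))):
    T ((c & a) <-> c): β-rule — branch into T (c & a), T c  //  F (c & a), F c.
      branch 1.1 (add T (c & a), T c):
        T (c & a): α-rule — add T c, T a.
        T (b <-> c): β-rule — branch into T b, T c  //  F b, F c.
          branch 1.1.1 (add T b, T c):
            × closes — contains both b and ~b.
          branch 1.1.2 (add F b, F c):
            × closes — contains both c and ~c.
      branch 1.2 (add F (c & a), F c):
        T (b <-> c): β-rule — branch into T b, T c  //  F b, F c.
          branch 1.2.1 (add T b, T c):
            × closes — contains both b and ~b.
          branch 1.2.2 (add F b, F c):
            F (~b & (b <-> c)): β-rule — branch into F ~b  //  F (b <-> c).
              branch 1.2.2.1 (add F ~b):
                × closes — contains both b and ~b.
              branch 1.2.2.2 (add F (b <-> c)):
                F (c & a): β-rule — branch into F c  //  F a.
                  branch 1.2.2.2.1 (add F c):
                    F (b <-> c): β-rule — branch into T b, F c  //  F b, T c.
                      branch 1.2.2.2.1.1 (add T b, F c):
                        × closes — contains both b and ~b.
                      branch 1.2.2.2.1.2 (add F b, T c):
                        × closes — contains both c and ~c.
                  branch 1.2.2.2.2 (add F a):
                    F (b <-> c): β-rule — branch into T b, F c  //  F b, T c.
                      branch 1.2.2.2.2.1 (add T b, F c):
                        × closes — contains both b and ~b.
                      branch 1.2.2.2.2.2 (add F b, T c):
                        × closes — contains both c and ~c.
  branch 2 (add F ((c & a) <-> c)):
    T ((c & a) <-> c): β-rule — branch into T (c & a), T c  //  F (c & a), F c.
      branch 2.1 (add T (c & a), T c):
        T (c & a): α-rule — add T c, T a.
        T (b <-> c): β-rule — branch into T b, T c  //  F b, F c.
          branch 2.1.1 (add T b, T c):
            × closes — contains both b and ~b.
          branch 2.1.2 (add F b, F c):
            × closes — contains both c and ~c.
      branch 2.2 (add F (c & a), F c):
        T (b <-> c): β-rule — branch into T b, T c  //  F b, F c.
          branch 2.2.1 (add T b, T c):
            × closes — contains both b and ~b.
          branch 2.2.2 (add F b, F c):
            F ((c & a) <-> c): β-rule — branch into T (c & a), F c  //  F (c & a), T c.
              branch 2.2.2.1 (add T (c & a), F c):
                T (c & a): α-rule — add T c, T a.
                × closes — contains both c and ~c.
              branch 2.2.2.2 (add F (c & a), T c):
                × closes — contains both c and ~c.
All 13 branches close.
Every branch closed, so the negation is unsatisfiable and the formula is valid.

Valid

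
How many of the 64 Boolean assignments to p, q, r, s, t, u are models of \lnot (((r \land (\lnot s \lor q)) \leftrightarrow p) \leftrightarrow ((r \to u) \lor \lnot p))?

36

Initial set: {\lnot (((r \land (\lnot s \lor q)) \leftrightarrow p) \leftrightarrow ((r \to u) \lor \lnot p))}.
\lnot (((r \land (\lnot s \lor q)) \leftrightarrow p) \leftrightarrow ((r \to u) \lor \lnot p)): β-rule — branch into ((r \land (\lnot s \lor q)) \leftrightarrow p), \lnot ((r \to u) \lor \lnot p)  //  \lnot ((r \land (\lnot s \lor q)) \leftrightarrow p), ((r \to u) \lor \lnot p).
  branch 1 (add ((r \land (\lnot s \lor q)) \leftrightarrow p), \lnot ((r \to u) \lor \lnot p)):
    \lnot ((r \to u) \lor \lnot p): α-rule — add \lnot (r \to u), \lnot \lnot p.
    \lnot (r \to u): α-rule — add r, \lnot u.
    ((r \land (\lnot s \lor q)) \leftrightarrow p): β-rule — branch into (r \land (\lnot s \lor q)), p  //  \lnot (r \land (\lnot s \lor q)), \lnot p.
      branch 1.1 (add (r \land (\lnot s \lor q)), p):
        (r \land (\lnot s \lor q)): α-rule — add r, (\lnot s \lor q).
        (\lnot s \lor q): β-rule — branch into \lnot s  //  q.
          branch 1.1.1 (add \lnot s):
            ○ open, literals {p=true, r=true, s=false, u=false}.
          branch 1.1.2 (add q):
            ○ open, literals {p=true, q=true, r=true, u=false}.
      branch 1.2 (add \lnot (r \land (\lnot s \lor q)), \lnot p):
        × closes — contains both p and \lnot p.
  branch 2 (add \lnot ((r \land (\lnot s \lor q)) \leftrightarrow p), ((r \to u) \lor \lnot p)):
    \lnot ((r \land (\lnot s \lor q)) \leftrightarrow p): β-rule — branch into (r \land (\lnot s \lor q)), \lnot p  //  \lnot (r \land (\lnot s \lor q)), p.
      branch 2.1 (add (r \land (\lnot s \lor q)), \lnot p):
        (r \land (\lnot s \lor q)): α-rule — add r, (\lnot s \lor q).
        ((r \to u) \lor \lnot p): β-rule — branch into (r \to u)  //  \lnot p.
          branch 2.1.1 (add (r \to u)):
            (\lnot s \lor q): β-rule — branch into \lnot s  //  q.
              branch 2.1.1.1 (add \lnot s):
                (r \to u): β-rule — branch into \lnot r  //  u.
                  branch 2.1.1.1.1 (add \lnot r):
                    × closes — contains both r and \lnot r.
                  branch 2.1.1.1.2 (add u):
                    ○ open, literals {p=false, r=true, s=false, u=true}.
              branch 2.1.1.2 (add q):
                (r \to u): β-rule — branch into \lnot r  //  u.
                  branch 2.1.1.2.1 (add \lnot r):
                    × closes — contains both r and \lnot r.
                  branch 2.1.1.2.2 (add u):
                    ○ open, literals {p=false, q=true, r=true, u=true}.
          branch 2.1.2 (add \lnot p):
            (\lnot s \lor q): β-rule — branch into \lnot s  //  q.
              branch 2.1.2.1 (add \lnot s):
                ○ open, literals {p=false, r=true, s=false}.
              branch 2.1.2.2 (add q):
                ○ open, literals {p=false, q=true, r=true}.
      branch 2.2 (add \lnot (r \land (\lnot s \lor q)), p):
        ((r \to u) \lor \lnot p): β-rule — branch into (r \to u)  //  \lnot p.
          branch 2.2.1 (add (r \to u)):
            \lnot (r \land (\lnot s \lor q)): β-rule — branch into \lnot r  //  \lnot (\lnot s \lor q).
              branch 2.2.1.1 (add \lnot r):
                (r \to u): β-rule — branch into \lnot r  //  u.
                  branch 2.2.1.1.1 (add \lnot r):
                    ○ open, literals {p=true, r=false}.
                  branch 2.2.1.1.2 (add u):
                    ○ open, literals {p=true, r=false, u=true}.
              branch 2.2.1.2 (add \lnot (\lnot s \lor q)):
                \lnot (\lnot s \lor q): α-rule — add \lnot \lnot s, \lnot q.
                (r \to u): β-rule — branch into \lnot r  //  u.
                  branch 2.2.1.2.1 (add \lnot r):
                    ○ open, literals {p=true, q=false, r=false, s=true}.
                  branch 2.2.1.2.2 (add u):
                    ○ open, literals {p=true, q=false, s=true, u=true}.
          branch 2.2.2 (add \lnot p):
            × closes — contains both p and \lnot p.
4 branches closed, 10 open.
Each open branch fixes some atoms; the unmentioned ones are free. Counting distinct full assignments: branch {p=true, r=true, s=false, u=false} (q, t) contributes 4 new; branch {p=true, q=true, r=true, u=false} (s, t) contributes 2 new; branch {p=false, r=true, s=false, u=true} (q, t) contributes 4 new; branch {p=false, q=true, r=true, u=true} (s, t) contributes 2 new; branch {p=false, r=true, s=false} (q, t, u) contributes 4 new; branch {p=false, q=true, r=true} (s, t, u) contributes 2 new; branch {p=true, r=false} (q, s, t, u) contributes 16 new; branch {p=true, r=false, u=true} (q, s, t) contributes 0 new; branch {p=true, q=false, r=false, s=true} (t, u) contributes 0 new; branch {p=true, q=false, s=true, u=true} (r, t) contributes 2 new. Total: 36.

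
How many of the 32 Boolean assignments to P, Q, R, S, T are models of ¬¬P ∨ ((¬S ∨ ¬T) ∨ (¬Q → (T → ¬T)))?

Initial set: {T (¬¬P ∨ ((¬S ∨ ¬T) ∨ (¬Q → (T → ¬T))))}.
T (¬¬P ∨ ((¬S ∨ ¬T) ∨ (¬Q → (T → ¬T)))): β-rule — branch into T ¬¬P  //  T ((¬S ∨ ¬T) ∨ (¬Q → (T → ¬T))).
  branch 1 (add T ¬¬P):
    T ¬¬P: drop double negation, giving T P.
    ○ open, literals {P=1}.
  branch 2 (add T ((¬S ∨ ¬T) ∨ (¬Q → (T → ¬T)))):
    T ((¬S ∨ ¬T) ∨ (¬Q → (T → ¬T))): β-rule — branch into T (¬S ∨ ¬T)  //  T (¬Q → (T → ¬T)).
      branch 2.1 (add T (¬S ∨ ¬T)):
        T (¬S ∨ ¬T): β-rule — branch into T ¬S  //  T ¬T.
          branch 2.1.1 (add T ¬S):
            ○ open, literals {S=0}.
          branch 2.1.2 (add T ¬T):
            ○ open, literals {T=0}.
      branch 2.2 (add T (¬Q → (T → ¬T))):
        T (¬Q → (T → ¬T)): β-rule — branch into F ¬Q  //  T (T → ¬T).
          branch 2.2.1 (add F ¬Q):
            ○ open, literals {Q=1}.
          branch 2.2.2 (add T (T → ¬T)):
            T (T → ¬T): β-rule — branch into F T  //  T ¬T.
              branch 2.2.2.1 (add F T):
                ○ open, literals {T=0}.
              branch 2.2.2.2 (add T ¬T):
                ○ open, literals {T=0}.
0 branches closed, 6 open.
Each open branch fixes some atoms; the unmentioned ones are free. Counting distinct full assignments: branch {P=1} (Q, R, S, T) contributes 16 new; branch {S=0} (P, Q, R, T) contributes 8 new; branch {T=0} (P, Q, R, S) contributes 4 new; branch {Q=1} (P, R, S, T) contributes 2 new; branch {T=0} (P, Q, R, S) contributes 0 new; branch {T=0} (P, Q, R, S) contributes 0 new. Total: 30.

30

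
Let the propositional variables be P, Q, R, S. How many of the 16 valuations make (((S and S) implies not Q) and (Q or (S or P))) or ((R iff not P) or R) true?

Initial set: {((((S and S) implies not Q) and (Q or (S or P))) or ((R iff not P) or R))}.
((((S and S) implies not Q) and (Q or (S or P))) or ((R iff not P) or R)): β-rule — branch into (((S and S) implies not Q) and (Q or (S or P)))  //  ((R iff not P) or R).
  branch 1 (add (((S and S) implies not Q) and (Q or (S or P)))):
    (((S and S) implies not Q) and (Q or (S or P))): α-rule — add ((S and S) implies not Q), (Q or (S or P)).
    ((S and S) implies not Q): β-rule — branch into not (S and S)  //  not Q.
      branch 1.1 (add not (S and S)):
        (Q or (S or P)): β-rule — branch into Q  //  (S or P).
          branch 1.1.1 (add Q):
            not (S and S): β-rule — branch into not S  //  not S.
              branch 1.1.1.1 (add not S):
                ○ open, literals {Q=true, S=false}.
              branch 1.1.1.2 (add not S):
                ○ open, literals {Q=true, S=false}.
          branch 1.1.2 (add (S or P)):
            not (S and S): β-rule — branch into not S  //  not S.
              branch 1.1.2.1 (add not S):
                (S or P): β-rule — branch into S  //  P.
                  branch 1.1.2.1.1 (add S):
                    × closes — contains both S and not S.
                  branch 1.1.2.1.2 (add P):
                    ○ open, literals {P=true, S=false}.
              branch 1.1.2.2 (add not S):
                (S or P): β-rule — branch into S  //  P.
                  branch 1.1.2.2.1 (add S):
                    × closes — contains both S and not S.
                  branch 1.1.2.2.2 (add P):
                    ○ open, literals {P=true, S=false}.
      branch 1.2 (add not Q):
        (Q or (S or P)): β-rule — branch into Q  //  (S or P).
          branch 1.2.1 (add Q):
            × closes — contains both Q and not Q.
          branch 1.2.2 (add (S or P)):
            (S or P): β-rule — branch into S  //  P.
              branch 1.2.2.1 (add S):
                ○ open, literals {Q=false, S=true}.
              branch 1.2.2.2 (add P):
                ○ open, literals {P=true, Q=false}.
  branch 2 (add ((R iff not P) or R)):
    ((R iff not P) or R): β-rule — branch into (R iff not P)  //  R.
      branch 2.1 (add (R iff not P)):
        (R iff not P): β-rule — branch into R, not P  //  not R, not not P.
          branch 2.1.1 (add R, not P):
            ○ open, literals {P=false, R=true}.
          branch 2.1.2 (add not R, not not P):
            ○ open, literals {P=true, R=false}.
      branch 2.2 (add R):
        ○ open, literals {R=true}.
3 branches closed, 9 open.
Each open branch fixes some atoms; the unmentioned ones are free. Counting distinct full assignments: branch {Q=true, S=false} (P, R) contributes 4 new; branch {Q=true, S=false} (P, R) contributes 0 new; branch {P=true, S=false} (Q, R) contributes 2 new; branch {P=true, S=false} (Q, R) contributes 0 new; branch {Q=false, S=true} (P, R) contributes 4 new; branch {P=true, Q=false} (R, S) contributes 0 new; branch {P=false, R=true} (Q, S) contributes 2 new; branch {P=true, R=false} (Q, S) contributes 1 new; branch {R=true} (P, Q, S) contributes 1 new. Total: 14.

14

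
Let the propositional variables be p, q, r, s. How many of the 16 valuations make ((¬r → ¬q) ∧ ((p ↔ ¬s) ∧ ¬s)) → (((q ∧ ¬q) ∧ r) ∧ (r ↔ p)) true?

13

Initial set: {(((¬r → ¬q) ∧ ((p ↔ ¬s) ∧ ¬s)) → (((q ∧ ¬q) ∧ r) ∧ (r ↔ p)))}.
(((¬r → ¬q) ∧ ((p ↔ ¬s) ∧ ¬s)) → (((q ∧ ¬q) ∧ r) ∧ (r ↔ p))): β-rule — branch into ¬((¬r → ¬q) ∧ ((p ↔ ¬s) ∧ ¬s))  //  (((q ∧ ¬q) ∧ r) ∧ (r ↔ p)).
  branch 1 (add ¬((¬r → ¬q) ∧ ((p ↔ ¬s) ∧ ¬s))):
    ¬((¬r → ¬q) ∧ ((p ↔ ¬s) ∧ ¬s)): β-rule — branch into ¬(¬r → ¬q)  //  ¬((p ↔ ¬s) ∧ ¬s).
      branch 1.1 (add ¬(¬r → ¬q)):
        ¬(¬r → ¬q): α-rule — add ¬r, ¬¬q.
        ○ open, literals {q=1, r=0}.
      branch 1.2 (add ¬((p ↔ ¬s) ∧ ¬s)):
        ¬((p ↔ ¬s) ∧ ¬s): β-rule — branch into ¬(p ↔ ¬s)  //  ¬¬s.
          branch 1.2.1 (add ¬(p ↔ ¬s)):
            ¬(p ↔ ¬s): β-rule — branch into p, ¬¬s  //  ¬p, ¬s.
              branch 1.2.1.1 (add p, ¬¬s):
                ○ open, literals {p=1, s=1}.
              branch 1.2.1.2 (add ¬p, ¬s):
                ○ open, literals {p=0, s=0}.
          branch 1.2.2 (add ¬¬s):
            ○ open, literals {s=1}.
  branch 2 (add (((q ∧ ¬q) ∧ r) ∧ (r ↔ p))):
    (((q ∧ ¬q) ∧ r) ∧ (r ↔ p)): α-rule — add ((q ∧ ¬q) ∧ r), (r ↔ p).
    ((q ∧ ¬q) ∧ r): α-rule — add (q ∧ ¬q), r.
    (q ∧ ¬q): α-rule — add q, ¬q.
    × closes — contains both q and ¬q.
1 branch closed, 4 open.
Each open branch fixes some atoms; the unmentioned ones are free. Counting distinct full assignments: branch {q=1, r=0} (p, s) contributes 4 new; branch {p=1, s=1} (q, r) contributes 3 new; branch {p=0, s=0} (q, r) contributes 3 new; branch {s=1} (p, q, r) contributes 3 new. Total: 13.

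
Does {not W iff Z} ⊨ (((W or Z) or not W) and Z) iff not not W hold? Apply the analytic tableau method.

Initial set: {(not W iff Z); not ((((W or Z) or not W) and Z) iff not not W)}.
(not W iff Z): β-rule — branch into not W, Z  //  not not W, not Z.
  branch 1 (add not W, Z):
    not ((((W or Z) or not W) and Z) iff not not W): β-rule — branch into (((W or Z) or not W) and Z), not not not W  //  not (((W or Z) or not W) and Z), not not W.
      branch 1.1 (add (((W or Z) or not W) and Z), not not not W):
        (((W or Z) or not W) and Z): α-rule — add ((W or Z) or not W), Z.
        not not not W: drop double negation, giving not W.
        ((W or Z) or not W): β-rule — branch into (W or Z)  //  not W.
          branch 1.1.1 (add (W or Z)):
            (W or Z): β-rule — branch into W  //  Z.
              branch 1.1.1.1 (add W):
                × closes — contains both W and not W.
              branch 1.1.1.2 (add Z):
                ○ open, literals {W=false, Z=true}.
          branch 1.1.2 (add not W):
            ○ open, literals {W=false, Z=true}.
      branch 1.2 (add not (((W or Z) or not W) and Z), not not W):
        not not W: drop double negation, giving W.
        × closes — contains both W and not W.
  branch 2 (add not not W, not Z):
    not ((((W or Z) or not W) and Z) iff not not W): β-rule — branch into (((W or Z) or not W) and Z), not not not W  //  not (((W or Z) or not W) and Z), not not W.
      branch 2.1 (add (((W or Z) or not W) and Z), not not not W):
        (((W or Z) or not W) and Z): α-rule — add ((W or Z) or not W), Z.
        × closes — contains both Z and not Z.
      branch 2.2 (add not (((W or Z) or not W) and Z), not not W):
        not not W: drop double negation, giving W.
        not (((W or Z) or not W) and Z): β-rule — branch into not ((W or Z) or not W)  //  not Z.
          branch 2.2.1 (add not ((W or Z) or not W)):
            not ((W or Z) or not W): α-rule — add not (W or Z), not not W.
            not (W or Z): α-rule — add not W, not Z.
            × closes — contains both W and not W.
          branch 2.2.2 (add not Z):
            ○ open, literals {W=true, Z=false}.
4 branches closed, 3 open.
An open branch gives a countermodel: W=false, Z=true (unmentioned atoms arbitrary); the premises hold there but the conclusion fails.

No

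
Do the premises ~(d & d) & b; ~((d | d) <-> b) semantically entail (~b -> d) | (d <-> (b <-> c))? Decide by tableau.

Yes

Initial set: {(~(d & d) & b); ~((d | d) <-> b); ~((~b -> d) | (d <-> (b <-> c)))}.
(~(d & d) & b): α-rule — add ~(d & d), b.
~((~b -> d) | (d <-> (b <-> c))): α-rule — add ~(~b -> d), ~(d <-> (b <-> c)).
~(~b -> d): α-rule — add ~b, ~d.
× closes — contains both b and ~b.
All 1 branch closes.
Every branch closed, so the premises entail the conclusion.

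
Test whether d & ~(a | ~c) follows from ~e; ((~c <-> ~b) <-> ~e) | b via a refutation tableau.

No

Initial set: {T ~e; T (((~c <-> ~b) <-> ~e) | b); F (d & ~(a | ~c))}.
T (((~c <-> ~b) <-> ~e) | b): β-rule — branch into T ((~c <-> ~b) <-> ~e)  //  T b.
  branch 1 (add T ((~c <-> ~b) <-> ~e)):
    F (d & ~(a | ~c)): β-rule — branch into F d  //  F ~(a | ~c).
      branch 1.1 (add F d):
        T ((~c <-> ~b) <-> ~e): β-rule — branch into T (~c <-> ~b), T ~e  //  F (~c <-> ~b), F ~e.
          branch 1.1.1 (add T (~c <-> ~b), T ~e):
            T (~c <-> ~b): β-rule — branch into T ~c, T ~b  //  F ~c, F ~b.
              branch 1.1.1.1 (add T ~c, T ~b):
                ○ open, literals {b=false, c=false, d=false, e=false}.
              branch 1.1.1.2 (add F ~c, F ~b):
                ○ open, literals {b=true, c=true, d=false, e=false}.
          branch 1.1.2 (add F (~c <-> ~b), F ~e):
            × closes — contains both e and ~e.
      branch 1.2 (add F ~(a | ~c)):
        T ((~c <-> ~b) <-> ~e): β-rule — branch into T (~c <-> ~b), T ~e  //  F (~c <-> ~b), F ~e.
          branch 1.2.1 (add T (~c <-> ~b), T ~e):
            F ~(a | ~c): β-rule — branch into T a  //  T ~c.
              branch 1.2.1.1 (add T a):
                T (~c <-> ~b): β-rule — branch into T ~c, T ~b  //  F ~c, F ~b.
                  branch 1.2.1.1.1 (add T ~c, T ~b):
                    ○ open, literals {a=true, b=false, c=false, e=false}.
                  branch 1.2.1.1.2 (add F ~c, F ~b):
                    ○ open, literals {a=true, b=true, c=true, e=false}.
              branch 1.2.1.2 (add T ~c):
                T (~c <-> ~b): β-rule — branch into T ~c, T ~b  //  F ~c, F ~b.
                  branch 1.2.1.2.1 (add T ~c, T ~b):
                    ○ open, literals {b=false, c=false, e=false}.
                  branch 1.2.1.2.2 (add F ~c, F ~b):
                    × closes — contains both c and ~c.
          branch 1.2.2 (add F (~c <-> ~b), F ~e):
            × closes — contains both e and ~e.
  branch 2 (add T b):
    F (d & ~(a | ~c)): β-rule — branch into F d  //  F ~(a | ~c).
      branch 2.1 (add F d):
        ○ open, literals {b=true, d=false, e=false}.
      branch 2.2 (add F ~(a | ~c)):
        F ~(a | ~c): β-rule — branch into T a  //  T ~c.
          branch 2.2.1 (add T a):
            ○ open, literals {a=true, b=true, e=false}.
          branch 2.2.2 (add T ~c):
            ○ open, literals {b=true, c=false, e=false}.
3 branches closed, 8 open.
An open branch gives a countermodel: b=false, c=false, d=false, e=false (unmentioned atoms arbitrary); the premises hold there but the conclusion fails.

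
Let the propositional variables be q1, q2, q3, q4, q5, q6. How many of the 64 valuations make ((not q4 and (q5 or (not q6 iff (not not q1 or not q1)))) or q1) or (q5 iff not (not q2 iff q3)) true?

Initial set: {(((not q4 and (q5 or (not q6 iff (not not q1 or not q1)))) or q1) or (q5 iff not (not q2 iff q3)))}.
(((not q4 and (q5 or (not q6 iff (not not q1 or not q1)))) or q1) or (q5 iff not (not q2 iff q3))): β-rule — branch into ((not q4 and (q5 or (not q6 iff (not not q1 or not q1)))) or q1)  //  (q5 iff not (not q2 iff q3)).
  branch 1 (add ((not q4 and (q5 or (not q6 iff (not not q1 or not q1)))) or q1)):
    ((not q4 and (q5 or (not q6 iff (not not q1 or not q1)))) or q1): β-rule — branch into (not q4 and (q5 or (not q6 iff (not not q1 or not q1))))  //  q1.
      branch 1.1 (add (not q4 and (q5 or (not q6 iff (not not q1 or not q1))))):
        (not q4 and (q5 or (not q6 iff (not not q1 or not q1)))): α-rule — add not q4, (q5 or (not q6 iff (not not q1 or not q1))).
        (q5 or (not q6 iff (not not q1 or not q1))): β-rule — branch into q5  //  (not q6 iff (not not q1 or not q1)).
          branch 1.1.1 (add q5):
            ○ open, literals {q4=0, q5=1}.
          branch 1.1.2 (add (not q6 iff (not not q1 or not q1))):
            (not q6 iff (not not q1 or not q1)): β-rule — branch into not q6, (not not q1 or not q1)  //  not not q6, not (not not q1 or not q1).
              branch 1.1.2.1 (add not q6, (not not q1 or not q1)):
                (not not q1 or not q1): β-rule — branch into not not q1  //  not q1.
                  branch 1.1.2.1.1 (add not not q1):
                    not not q1: drop double negation, giving q1.
                    ○ open, literals {q1=1, q4=0, q6=0}.
                  branch 1.1.2.1.2 (add not q1):
                    ○ open, literals {q1=0, q4=0, q6=0}.
              branch 1.1.2.2 (add not not q6, not (not not q1 or not q1)):
                not (not not q1 or not q1): α-rule — add not not not q1, not not q1.
                not not not q1: drop double negation, giving not q1.
                × closes — contains both q1 and not q1.
      branch 1.2 (add q1):
        ○ open, literals {q1=1}.
  branch 2 (add (q5 iff not (not q2 iff q3))):
    (q5 iff not (not q2 iff q3)): β-rule — branch into q5, not (not q2 iff q3)  //  not q5, not not (not q2 iff q3).
      branch 2.1 (add q5, not (not q2 iff q3)):
        not (not q2 iff q3): β-rule — branch into not q2, not q3  //  not not q2, q3.
          branch 2.1.1 (add not q2, not q3):
            ○ open, literals {q2=0, q3=0, q5=1}.
          branch 2.1.2 (add not not q2, q3):
            ○ open, literals {q2=1, q3=1, q5=1}.
      branch 2.2 (add not q5, not not (not q2 iff q3)):
        not not (not q2 iff q3): β-rule — branch into not q2, q3  //  not not q2, not q3.
          branch 2.2.1 (add not q2, q3):
            ○ open, literals {q2=0, q3=1, q5=0}.
          branch 2.2.2 (add not not q2, not q3):
            ○ open, literals {q2=1, q3=0, q5=0}.
1 branch closed, 8 open.
Each open branch fixes some atoms; the unmentioned ones are free. Counting distinct full assignments: branch {q4=0, q5=1} (q1, q2, q3, q6) contributes 16 new; branch {q1=1, q4=0, q6=0} (q2, q3, q5) contributes 4 new; branch {q1=0, q4=0, q6=0} (q2, q3, q5) contributes 4 new; branch {q1=1} (q2, q3, q4, q5, q6) contributes 20 new; branch {q2=0, q3=0, q5=1} (q1, q4, q6) contributes 2 new; branch {q2=1, q3=1, q5=1} (q1, q4, q6) contributes 2 new; branch {q2=0, q3=1, q5=0} (q1, q4, q6) contributes 3 new; branch {q2=1, q3=0, q5=0} (q1, q4, q6) contributes 3 new. Total: 54.

54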